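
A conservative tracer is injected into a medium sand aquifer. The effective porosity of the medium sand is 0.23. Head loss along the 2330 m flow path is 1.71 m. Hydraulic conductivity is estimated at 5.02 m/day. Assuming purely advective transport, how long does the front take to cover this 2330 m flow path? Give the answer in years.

398

Hydraulic gradient i = Δh / L = 1.71 / 2330 = 0.0007339.
Darcy flux q = K · i = 5.020 × 0.0007339 = 0.003684 m/day.
Seepage velocity v = q / n_e = 0.003684 / 0.23 = 0.01602 m/day.
Travel time t = L / v = 2330 / 0.01602 = 1.455e+05 days = 398.2 years.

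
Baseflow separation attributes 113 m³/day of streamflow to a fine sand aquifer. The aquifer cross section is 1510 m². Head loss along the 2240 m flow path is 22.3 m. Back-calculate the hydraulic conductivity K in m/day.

7.52

Hydraulic gradient i = Δh / L = 22.3 / 2240 = 0.009955.
From Q = K·A·i, K = Q / (A·i) = 113 / (1510 × 0.009955) = 7.517 m/day.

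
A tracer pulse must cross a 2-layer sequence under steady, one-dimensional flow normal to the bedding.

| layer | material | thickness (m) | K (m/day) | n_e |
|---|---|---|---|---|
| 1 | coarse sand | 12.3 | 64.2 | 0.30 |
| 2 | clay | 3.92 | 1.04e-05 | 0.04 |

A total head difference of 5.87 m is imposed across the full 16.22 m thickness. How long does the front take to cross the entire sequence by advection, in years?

With flow normal to the layers, continuity requires the same specific discharge q through every layer.
Σ(b_i/K_i) = 12.3/64.2 + 3.92/1.04e-05 = 3.769e+05 d.
q = Δh / Σ(b_i/K_i) = 5.87 / 3.769e+05 = 1.557e-05 m/day.
In each layer the seepage velocity is v_i = q/n_i, so the layer transit time is t_i = b_i·n_i / q:
  layer 1 (coarse sand): t_1 = 12.3 × 0.30 / 1.557e-05 = 2.369e+05 d
  layer 2 (clay): t_2 = 3.92 × 0.04 / 1.557e-05 = 10068 d
Total t = Σ t_i = 2.470e+05 days = 676.3 years.

676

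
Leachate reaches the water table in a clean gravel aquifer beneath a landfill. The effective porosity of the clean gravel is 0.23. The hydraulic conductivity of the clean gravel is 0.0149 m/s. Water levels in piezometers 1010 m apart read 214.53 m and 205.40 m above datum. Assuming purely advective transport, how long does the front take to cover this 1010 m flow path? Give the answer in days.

20.0

Convert K: 0.0149 m/s × 86400 = 1287 m/day.
Hydraulic gradient i = (214.53 − 205.40) / 1010 = 9.13 / 1010 = 0.009040.
Darcy flux q = K · i = 1287 × 0.009040 = 11.64 m/day.
Seepage velocity v = q / n_e = 11.64 / 0.23 = 50.60 m/day.
Travel time t = L / v = 1010 / 50.60 = 19.96 days.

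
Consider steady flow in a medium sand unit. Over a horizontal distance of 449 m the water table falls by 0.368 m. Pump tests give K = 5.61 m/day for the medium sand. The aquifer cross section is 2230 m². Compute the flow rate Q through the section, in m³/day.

10.3

Hydraulic gradient i = Δh / L = 0.368 / 449 = 0.0008196.
Darcy's law: Q = K · A · i = 5.610 × 2230 × 0.0008196 = 10.25 m³/day.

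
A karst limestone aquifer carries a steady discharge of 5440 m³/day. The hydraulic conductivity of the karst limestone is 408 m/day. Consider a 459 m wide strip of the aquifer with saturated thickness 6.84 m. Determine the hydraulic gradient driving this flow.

Cross-sectional area A = 459 × 6.84 = 3140 m².
From Q = K·A·i, i = Q / (K·A) = 5440 / (408.0 × 3140) = 0.004247.

0.00425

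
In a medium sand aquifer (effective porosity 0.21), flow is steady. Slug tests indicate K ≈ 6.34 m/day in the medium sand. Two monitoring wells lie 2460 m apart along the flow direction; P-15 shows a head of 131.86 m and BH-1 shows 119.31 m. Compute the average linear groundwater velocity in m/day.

Hydraulic gradient i = (131.86 − 119.31) / 2460 = 12.55 / 2460 = 0.005102.
Darcy flux q = K · i = 6.340 × 0.005102 = 0.03234 m/day.
Seepage velocity v = q / n_e = 0.03234 / 0.21 = 0.1540 m/day.

0.154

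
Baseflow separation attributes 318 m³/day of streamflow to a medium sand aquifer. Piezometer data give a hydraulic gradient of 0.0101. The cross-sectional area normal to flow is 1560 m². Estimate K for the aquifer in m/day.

20.2

Hydraulic gradient i = 0.0101.
From Q = K·A·i, K = Q / (A·i) = 318 / (1560 × 0.01010) = 20.18 m/day.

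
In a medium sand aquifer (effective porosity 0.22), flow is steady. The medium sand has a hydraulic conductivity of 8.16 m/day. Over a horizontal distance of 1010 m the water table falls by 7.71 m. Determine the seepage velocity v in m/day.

Hydraulic gradient i = Δh / L = 7.71 / 1010 = 0.007634.
Darcy flux q = K · i = 8.160 × 0.007634 = 0.06229 m/day.
Seepage velocity v = q / n_e = 0.06229 / 0.22 = 0.2831 m/day.

0.283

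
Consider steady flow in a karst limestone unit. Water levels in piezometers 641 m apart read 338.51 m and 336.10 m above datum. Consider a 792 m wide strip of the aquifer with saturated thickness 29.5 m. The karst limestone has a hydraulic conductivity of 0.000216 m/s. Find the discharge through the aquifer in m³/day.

Convert K: 0.000216 m/s × 86400 = 18.66 m/day.
Cross-sectional area A = 792 × 29.5 = 23364 m².
Hydraulic gradient i = (338.51 − 336.10) / 641 = 2.41 / 641 = 0.003760.
Darcy's law: Q = K · A · i = 18.66 × 23364 × 0.003760 = 1639 m³/day.

1640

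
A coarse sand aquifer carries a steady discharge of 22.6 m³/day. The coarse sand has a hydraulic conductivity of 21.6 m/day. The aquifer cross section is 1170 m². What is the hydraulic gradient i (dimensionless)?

From Q = K·A·i, i = Q / (K·A) = 22.6 / (21.60 × 1170) = 0.0008943.

0.000894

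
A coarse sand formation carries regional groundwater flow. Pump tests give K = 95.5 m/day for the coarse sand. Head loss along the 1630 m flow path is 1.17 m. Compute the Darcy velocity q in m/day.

Hydraulic gradient i = Δh / L = 1.17 / 1630 = 0.0007178.
Specific discharge q = K · i = 95.50 × 0.0007178 = 0.06855 m/day.

0.0685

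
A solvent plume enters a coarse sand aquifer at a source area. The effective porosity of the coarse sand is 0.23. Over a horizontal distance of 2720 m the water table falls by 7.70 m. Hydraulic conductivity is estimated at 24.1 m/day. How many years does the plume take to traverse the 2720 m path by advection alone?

Hydraulic gradient i = Δh / L = 7.70 / 2720 = 0.002831.
Darcy flux q = K · i = 24.10 × 0.002831 = 0.06822 m/day.
Seepage velocity v = q / n_e = 0.06822 / 0.23 = 0.2966 m/day.
Travel time t = L / v = 2720 / 0.2966 = 9170 days = 25.11 years.

25.1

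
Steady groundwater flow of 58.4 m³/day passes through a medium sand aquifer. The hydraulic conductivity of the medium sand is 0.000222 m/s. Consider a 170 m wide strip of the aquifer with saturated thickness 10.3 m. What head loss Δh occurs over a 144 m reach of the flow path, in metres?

Convert K: 0.000222 m/s × 86400 = 19.18 m/day.
Cross-sectional area A = 170 × 10.3 = 1751 m².
From Q = K·A·i, i = Q / (K·A) = 58.4 / (19.18 × 1751) = 0.001739.
Head loss Δh = i · L = 0.001739 × 144 = 0.2504 m.

0.250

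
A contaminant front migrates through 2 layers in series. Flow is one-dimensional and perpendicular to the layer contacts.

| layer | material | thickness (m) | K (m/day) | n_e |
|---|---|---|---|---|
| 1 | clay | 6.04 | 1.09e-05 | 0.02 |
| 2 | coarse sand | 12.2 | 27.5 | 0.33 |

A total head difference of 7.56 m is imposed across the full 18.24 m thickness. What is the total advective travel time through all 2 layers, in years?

832

With flow normal to the layers, continuity requires the same specific discharge q through every layer.
Σ(b_i/K_i) = 6.04/1.09e-05 + 12.2/27.5 = 5.541e+05 d.
q = Δh / Σ(b_i/K_i) = 7.56 / 5.541e+05 = 1.364e-05 m/day.
In each layer the seepage velocity is v_i = q/n_i, so the layer transit time is t_i = b_i·n_i / q:
  layer 1 (clay): t_1 = 6.04 × 0.02 / 1.364e-05 = 8854 d
  layer 2 (coarse sand): t_2 = 12.2 × 0.33 / 1.364e-05 = 2.951e+05 d
Total t = Σ t_i = 3.039e+05 days = 832.2 years.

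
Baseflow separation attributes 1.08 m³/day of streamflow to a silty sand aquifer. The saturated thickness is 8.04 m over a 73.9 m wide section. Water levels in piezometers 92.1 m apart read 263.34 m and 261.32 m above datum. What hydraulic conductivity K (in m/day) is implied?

Cross-sectional area A = 73.9 × 8.04 = 594.2 m².
Hydraulic gradient i = (263.34 − 261.32) / 92.1 = 2.02 / 92.1 = 0.02193.
From Q = K·A·i, K = Q / (A·i) = 1.08 / (594.2 × 0.02193) = 0.08288 m/day.

0.0829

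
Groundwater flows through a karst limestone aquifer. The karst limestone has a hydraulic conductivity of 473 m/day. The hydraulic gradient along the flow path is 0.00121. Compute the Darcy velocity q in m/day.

Hydraulic gradient i = 0.00121.
Specific discharge q = K · i = 473.0 × 0.001210 = 0.5723 m/day.

0.572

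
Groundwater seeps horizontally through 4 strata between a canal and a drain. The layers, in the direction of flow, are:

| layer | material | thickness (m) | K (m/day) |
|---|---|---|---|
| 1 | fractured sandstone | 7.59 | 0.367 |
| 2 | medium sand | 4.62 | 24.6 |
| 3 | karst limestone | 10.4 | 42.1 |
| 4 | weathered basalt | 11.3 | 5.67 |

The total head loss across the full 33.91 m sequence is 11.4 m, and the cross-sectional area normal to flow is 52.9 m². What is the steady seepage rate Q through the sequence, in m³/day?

Flow is perpendicular to layering, so the layers act in series and the equivalent K is the thickness-weighted harmonic mean.
Total thickness L = 7.59 + 4.62 + 10.4 + 11.3 = 33.91 m.
Σ(b_i/K_i) = 7.59/0.367 + 4.62/24.6 + 10.4/42.1 + 11.3/5.67 = 23.11 d.
K_eq = L / Σ(b_i/K_i) = 33.91 / 23.11 = 1.467 m/day.
Q = K_eq · A · (Δh/L) = 1.467 × 52.9 × (11.4/33.91) = 26.10 m³/day.

26.1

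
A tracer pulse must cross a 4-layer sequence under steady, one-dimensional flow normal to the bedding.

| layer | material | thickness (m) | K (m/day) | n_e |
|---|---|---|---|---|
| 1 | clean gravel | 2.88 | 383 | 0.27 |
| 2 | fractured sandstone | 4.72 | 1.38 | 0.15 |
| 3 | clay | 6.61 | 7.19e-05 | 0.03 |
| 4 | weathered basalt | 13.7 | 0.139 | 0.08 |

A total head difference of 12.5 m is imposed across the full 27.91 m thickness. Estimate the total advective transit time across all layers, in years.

With flow normal to the layers, continuity requires the same specific discharge q through every layer.
Σ(b_i/K_i) = 2.88/383 + 4.72/1.38 + 6.61/7.19e-05 + 13.7/0.139 = 92035 d.
q = Δh / Σ(b_i/K_i) = 12.5 / 92035 = 0.0001358 m/day.
In each layer the seepage velocity is v_i = q/n_i, so the layer transit time is t_i = b_i·n_i / q:
  layer 1 (clean gravel): t_1 = 2.88 × 0.27 / 0.0001358 = 5725 d
  layer 2 (fractured sandstone): t_2 = 4.72 × 0.15 / 0.0001358 = 5213 d
  layer 3 (clay): t_3 = 6.61 × 0.03 / 0.0001358 = 1460 d
  layer 4 (weathered basalt): t_4 = 13.7 × 0.08 / 0.0001358 = 8070 d
Total t = Σ t_i = 20468 days = 56.04 years.

56.0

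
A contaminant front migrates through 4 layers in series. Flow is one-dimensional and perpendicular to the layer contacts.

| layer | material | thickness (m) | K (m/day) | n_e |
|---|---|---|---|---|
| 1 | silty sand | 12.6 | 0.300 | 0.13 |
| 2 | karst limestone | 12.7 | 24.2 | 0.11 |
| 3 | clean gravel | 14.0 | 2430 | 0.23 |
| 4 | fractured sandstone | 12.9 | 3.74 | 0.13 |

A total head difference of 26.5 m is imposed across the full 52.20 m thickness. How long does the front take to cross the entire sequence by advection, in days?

13.8

With flow normal to the layers, continuity requires the same specific discharge q through every layer.
Σ(b_i/K_i) = 12.6/0.300 + 12.7/24.2 + 14.0/2430 + 12.9/3.74 = 45.98 d.
q = Δh / Σ(b_i/K_i) = 26.5 / 45.98 = 0.5763 m/day.
In each layer the seepage velocity is v_i = q/n_i, so the layer transit time is t_i = b_i·n_i / q:
  layer 1 (silty sand): t_1 = 12.6 × 0.13 / 0.5763 = 2.842 d
  layer 2 (karst limestone): t_2 = 12.7 × 0.11 / 0.5763 = 2.424 d
  layer 3 (clean gravel): t_3 = 14.0 × 0.23 / 0.5763 = 5.587 d
  layer 4 (fractured sandstone): t_4 = 12.9 × 0.13 / 0.5763 = 2.910 d
Total t = Σ t_i = 13.76 days.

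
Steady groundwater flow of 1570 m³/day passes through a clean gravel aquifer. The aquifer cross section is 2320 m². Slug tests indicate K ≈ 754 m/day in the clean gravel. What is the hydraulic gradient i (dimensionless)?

0.000898

From Q = K·A·i, i = Q / (K·A) = 1570 / (754.0 × 2320) = 0.0008975.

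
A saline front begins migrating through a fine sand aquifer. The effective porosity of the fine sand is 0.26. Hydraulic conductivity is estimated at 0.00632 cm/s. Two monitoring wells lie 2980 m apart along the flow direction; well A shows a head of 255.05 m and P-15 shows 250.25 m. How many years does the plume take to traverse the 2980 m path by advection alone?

241

Convert K: 0.00632 cm/s × 864 = 5.460 m/day.
Hydraulic gradient i = (255.05 − 250.25) / 2980 = 4.8 / 2980 = 0.001611.
Darcy flux q = K · i = 5.460 × 0.001611 = 0.008795 m/day.
Seepage velocity v = q / n_e = 0.008795 / 0.26 = 0.03383 m/day.
Travel time t = L / v = 2980 / 0.03383 = 88091 days = 241.2 years.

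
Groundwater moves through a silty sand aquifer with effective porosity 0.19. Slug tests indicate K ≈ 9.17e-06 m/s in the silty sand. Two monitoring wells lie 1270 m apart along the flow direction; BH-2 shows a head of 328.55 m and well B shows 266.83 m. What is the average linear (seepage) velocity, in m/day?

0.203

Convert K: 9.17e-06 m/s × 86400 = 0.7923 m/day.
Hydraulic gradient i = (328.55 − 266.83) / 1270 = 61.72 / 1270 = 0.04860.
Darcy flux q = K · i = 0.7923 × 0.04860 = 0.03850 m/day.
Seepage velocity v = q / n_e = 0.03850 / 0.19 = 0.2027 m/day.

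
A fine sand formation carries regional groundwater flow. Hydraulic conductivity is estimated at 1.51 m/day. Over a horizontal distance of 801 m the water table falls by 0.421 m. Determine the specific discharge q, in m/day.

0.000794

Hydraulic gradient i = Δh / L = 0.421 / 801 = 0.0005256.
Specific discharge q = K · i = 1.510 × 0.0005256 = 0.0007936 m/day.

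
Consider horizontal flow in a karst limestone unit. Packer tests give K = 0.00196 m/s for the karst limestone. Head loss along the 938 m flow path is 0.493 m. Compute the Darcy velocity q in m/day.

Convert K: 0.00196 m/s × 86400 = 169.3 m/day.
Hydraulic gradient i = Δh / L = 0.493 / 938 = 0.0005256.
Specific discharge q = K · i = 169.3 × 0.0005256 = 0.08900 m/day.

0.0890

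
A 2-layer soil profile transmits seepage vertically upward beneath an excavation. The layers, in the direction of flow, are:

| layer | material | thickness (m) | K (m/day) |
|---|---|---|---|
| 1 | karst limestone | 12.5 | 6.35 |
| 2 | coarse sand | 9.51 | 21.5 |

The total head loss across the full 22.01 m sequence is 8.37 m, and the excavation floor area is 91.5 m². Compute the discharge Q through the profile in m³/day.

Flow is perpendicular to layering, so the layers act in series and the equivalent K is the thickness-weighted harmonic mean.
Total thickness L = 12.5 + 9.51 = 22.01 m.
Σ(b_i/K_i) = 12.5/6.35 + 9.51/21.5 = 2.411 d.
K_eq = L / Σ(b_i/K_i) = 22.01 / 2.411 = 9.130 m/day.
Q = K_eq · A · (Δh/L) = 9.130 × 91.5 × (8.37/22.01) = 317.7 m³/day.

318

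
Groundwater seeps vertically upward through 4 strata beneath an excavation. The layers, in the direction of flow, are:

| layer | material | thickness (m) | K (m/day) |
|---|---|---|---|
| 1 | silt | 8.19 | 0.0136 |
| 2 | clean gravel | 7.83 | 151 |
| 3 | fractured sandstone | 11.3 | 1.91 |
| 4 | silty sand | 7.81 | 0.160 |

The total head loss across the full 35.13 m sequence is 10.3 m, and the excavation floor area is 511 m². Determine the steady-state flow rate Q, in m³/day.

8.01

Flow is perpendicular to layering, so the layers act in series and the equivalent K is the thickness-weighted harmonic mean.
Total thickness L = 8.19 + 7.83 + 11.3 + 7.81 = 35.13 m.
Σ(b_i/K_i) = 8.19/0.0136 + 7.83/151 + 11.3/1.91 + 7.81/0.160 = 657.0 d.
K_eq = L / Σ(b_i/K_i) = 35.13 / 657.0 = 0.05347 m/day.
Q = K_eq · A · (Δh/L) = 0.05347 × 511 × (10.3/35.13) = 8.011 m³/day.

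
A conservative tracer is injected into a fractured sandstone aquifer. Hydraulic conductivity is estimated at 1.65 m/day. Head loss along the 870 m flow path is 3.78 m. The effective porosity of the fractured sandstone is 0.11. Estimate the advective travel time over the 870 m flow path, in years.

36.5

Hydraulic gradient i = Δh / L = 3.78 / 870 = 0.004345.
Darcy flux q = K · i = 1.650 × 0.004345 = 0.007169 m/day.
Seepage velocity v = q / n_e = 0.007169 / 0.11 = 0.06517 m/day.
Travel time t = L / v = 870 / 0.06517 = 13349 days = 36.55 years.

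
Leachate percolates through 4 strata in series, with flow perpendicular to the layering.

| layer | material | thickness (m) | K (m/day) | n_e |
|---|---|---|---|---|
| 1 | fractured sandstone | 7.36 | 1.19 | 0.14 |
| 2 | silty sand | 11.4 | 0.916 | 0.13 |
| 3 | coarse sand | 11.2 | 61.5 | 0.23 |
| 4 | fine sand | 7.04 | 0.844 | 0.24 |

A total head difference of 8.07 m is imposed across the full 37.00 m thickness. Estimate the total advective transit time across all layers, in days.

With flow normal to the layers, continuity requires the same specific discharge q through every layer.
Σ(b_i/K_i) = 7.36/1.19 + 11.4/0.916 + 11.2/61.5 + 7.04/0.844 = 27.15 d.
q = Δh / Σ(b_i/K_i) = 8.07 / 27.15 = 0.2972 m/day.
In each layer the seepage velocity is v_i = q/n_i, so the layer transit time is t_i = b_i·n_i / q:
  layer 1 (fractured sandstone): t_1 = 7.36 × 0.14 / 0.2972 = 3.467 d
  layer 2 (silty sand): t_2 = 11.4 × 0.13 / 0.2972 = 4.987 d
  layer 3 (coarse sand): t_3 = 11.2 × 0.23 / 0.2972 = 8.668 d
  layer 4 (fine sand): t_4 = 7.04 × 0.24 / 0.2972 = 5.685 d
Total t = Σ t_i = 22.81 days.

22.8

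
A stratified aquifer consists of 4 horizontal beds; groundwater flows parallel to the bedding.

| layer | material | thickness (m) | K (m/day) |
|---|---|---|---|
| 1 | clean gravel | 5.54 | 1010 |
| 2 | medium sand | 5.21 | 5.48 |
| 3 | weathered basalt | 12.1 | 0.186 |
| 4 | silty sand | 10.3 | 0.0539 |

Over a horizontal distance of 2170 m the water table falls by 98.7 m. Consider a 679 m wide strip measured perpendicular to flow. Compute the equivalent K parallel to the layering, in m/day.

Flow is parallel to layering, so each bed carries its own Darcy discharge and the transmissivities add.
Σ(K_i·b_i) = 1010×5.54 + 5.48×5.21 + 0.186×12.1 + 0.0539×10.3 = 5627 m²/day.
Total thickness b = 33.15 m, so K_eq = Σ(K_i·b_i)/b = 169.7 m/day.

170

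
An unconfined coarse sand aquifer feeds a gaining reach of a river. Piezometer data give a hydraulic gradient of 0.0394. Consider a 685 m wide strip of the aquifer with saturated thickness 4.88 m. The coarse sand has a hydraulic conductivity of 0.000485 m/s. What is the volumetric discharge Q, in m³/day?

5520

Convert K: 0.000485 m/s × 86400 = 41.90 m/day.
Cross-sectional area A = 685 × 4.88 = 3343 m².
Hydraulic gradient i = 0.0394.
Darcy's law: Q = K · A · i = 41.90 × 3343 × 0.03940 = 5519 m³/day.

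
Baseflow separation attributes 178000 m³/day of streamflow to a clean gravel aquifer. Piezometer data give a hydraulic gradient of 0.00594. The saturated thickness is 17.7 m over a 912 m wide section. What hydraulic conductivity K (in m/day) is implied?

Cross-sectional area A = 912 × 17.7 = 16142 m².
Hydraulic gradient i = 0.00594.
From Q = K·A·i, K = Q / (A·i) = 178000 / (16142 × 0.005940) = 1856 m/day.

1860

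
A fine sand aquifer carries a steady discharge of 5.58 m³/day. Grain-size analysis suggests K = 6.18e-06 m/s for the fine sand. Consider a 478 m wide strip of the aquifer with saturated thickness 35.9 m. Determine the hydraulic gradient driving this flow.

0.000609

Convert K: 6.18e-06 m/s × 86400 = 0.5340 m/day.
Cross-sectional area A = 478 × 35.9 = 17160 m².
From Q = K·A·i, i = Q / (K·A) = 5.58 / (0.5340 × 17160) = 0.0006090.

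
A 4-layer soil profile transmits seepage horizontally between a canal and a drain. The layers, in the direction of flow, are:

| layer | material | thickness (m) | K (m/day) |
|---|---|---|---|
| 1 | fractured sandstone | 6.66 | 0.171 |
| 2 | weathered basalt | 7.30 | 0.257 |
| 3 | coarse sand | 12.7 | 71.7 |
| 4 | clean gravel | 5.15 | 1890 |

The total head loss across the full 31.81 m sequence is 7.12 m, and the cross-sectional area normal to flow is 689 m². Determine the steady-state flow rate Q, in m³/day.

72.6

Flow is perpendicular to layering, so the layers act in series and the equivalent K is the thickness-weighted harmonic mean.
Total thickness L = 6.66 + 7.30 + 12.7 + 5.15 = 31.81 m.
Σ(b_i/K_i) = 6.66/0.171 + 7.30/0.257 + 12.7/71.7 + 5.15/1890 = 67.53 d.
K_eq = L / Σ(b_i/K_i) = 31.81 / 67.53 = 0.4710 m/day.
Q = K_eq · A · (Δh/L) = 0.4710 × 689 × (7.12/31.81) = 72.64 m³/day.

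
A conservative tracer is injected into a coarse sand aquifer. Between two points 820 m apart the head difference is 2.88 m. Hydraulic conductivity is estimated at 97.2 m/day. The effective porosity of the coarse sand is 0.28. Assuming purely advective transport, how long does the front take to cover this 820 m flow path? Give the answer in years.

1.84

Hydraulic gradient i = Δh / L = 2.88 / 820 = 0.003512.
Darcy flux q = K · i = 97.20 × 0.003512 = 0.3414 m/day.
Seepage velocity v = q / n_e = 0.3414 / 0.28 = 1.219 m/day.
Travel time t = L / v = 820 / 1.219 = 672.6 days = 1.841 years.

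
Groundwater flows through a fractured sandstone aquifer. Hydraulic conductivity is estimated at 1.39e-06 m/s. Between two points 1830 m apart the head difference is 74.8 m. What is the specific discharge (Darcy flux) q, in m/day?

Convert K: 1.39e-06 m/s × 86400 = 0.1201 m/day.
Hydraulic gradient i = Δh / L = 74.8 / 1830 = 0.04087.
Specific discharge q = K · i = 0.1201 × 0.04087 = 0.004909 m/day.

0.00491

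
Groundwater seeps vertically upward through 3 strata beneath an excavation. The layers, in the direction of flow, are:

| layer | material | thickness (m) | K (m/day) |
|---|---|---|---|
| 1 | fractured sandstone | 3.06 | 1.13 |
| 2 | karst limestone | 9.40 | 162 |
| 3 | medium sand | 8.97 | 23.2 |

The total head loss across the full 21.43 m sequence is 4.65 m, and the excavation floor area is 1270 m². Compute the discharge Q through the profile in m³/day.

Flow is perpendicular to layering, so the layers act in series and the equivalent K is the thickness-weighted harmonic mean.
Total thickness L = 3.06 + 9.40 + 8.97 = 21.43 m.
Σ(b_i/K_i) = 3.06/1.13 + 9.40/162 + 8.97/23.2 = 3.153 d.
K_eq = L / Σ(b_i/K_i) = 21.43 / 3.153 = 6.798 m/day.
Q = K_eq · A · (Δh/L) = 6.798 × 1270 × (4.65/21.43) = 1873 m³/day.

1870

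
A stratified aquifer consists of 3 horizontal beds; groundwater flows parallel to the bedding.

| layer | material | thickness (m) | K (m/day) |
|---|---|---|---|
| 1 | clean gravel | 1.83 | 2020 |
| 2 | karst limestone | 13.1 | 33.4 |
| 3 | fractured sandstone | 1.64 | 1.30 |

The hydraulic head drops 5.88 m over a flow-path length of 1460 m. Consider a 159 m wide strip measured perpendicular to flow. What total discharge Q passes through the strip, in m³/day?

Flow is parallel to layering, so each bed carries its own Darcy discharge and the transmissivities add.
Σ(K_i·b_i) = 2020×1.83 + 33.4×13.1 + 1.30×1.64 = 4136 m²/day.
Hydraulic gradient i = Δh / L = 5.88 / 1460 = 0.004027.
Q = Σ(K_i·b_i) · W · i = 4136 × 159 × 0.004027 = 2649 m³/day.

2650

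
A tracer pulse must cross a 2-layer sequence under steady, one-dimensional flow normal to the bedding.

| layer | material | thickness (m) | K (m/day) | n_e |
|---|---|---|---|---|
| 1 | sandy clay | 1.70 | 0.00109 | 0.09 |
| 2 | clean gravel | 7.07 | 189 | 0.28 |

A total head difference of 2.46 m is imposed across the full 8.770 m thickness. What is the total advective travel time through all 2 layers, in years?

With flow normal to the layers, continuity requires the same specific discharge q through every layer.
Σ(b_i/K_i) = 1.70/0.00109 + 7.07/189 = 1560 d.
q = Δh / Σ(b_i/K_i) = 2.46 / 1560 = 0.001577 m/day.
In each layer the seepage velocity is v_i = q/n_i, so the layer transit time is t_i = b_i·n_i / q:
  layer 1 (sandy clay): t_1 = 1.70 × 0.09 / 0.001577 = 97.00 d
  layer 2 (clean gravel): t_2 = 7.07 × 0.28 / 0.001577 = 1255 d
Total t = Σ t_i = 1352 days = 3.702 years.

3.70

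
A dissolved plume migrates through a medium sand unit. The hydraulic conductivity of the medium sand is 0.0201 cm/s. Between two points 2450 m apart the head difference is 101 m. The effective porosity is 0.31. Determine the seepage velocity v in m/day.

2.31

Convert K: 0.0201 cm/s × 864 = 17.37 m/day.
Hydraulic gradient i = Δh / L = 101 / 2450 = 0.04122.
Darcy flux q = K · i = 17.37 × 0.04122 = 0.7159 m/day.
Seepage velocity v = q / n_e = 0.7159 / 0.31 = 2.309 m/day.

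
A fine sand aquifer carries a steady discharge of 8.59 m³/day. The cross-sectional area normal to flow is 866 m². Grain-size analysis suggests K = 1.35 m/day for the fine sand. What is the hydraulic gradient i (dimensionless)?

0.00735

From Q = K·A·i, i = Q / (K·A) = 8.59 / (1.350 × 866.0) = 0.007348.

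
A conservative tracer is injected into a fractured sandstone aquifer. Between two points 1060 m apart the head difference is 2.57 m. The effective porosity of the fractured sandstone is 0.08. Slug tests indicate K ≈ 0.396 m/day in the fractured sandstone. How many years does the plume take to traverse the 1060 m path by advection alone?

Hydraulic gradient i = Δh / L = 2.57 / 1060 = 0.002425.
Darcy flux q = K · i = 0.3960 × 0.002425 = 0.0009601 m/day.
Seepage velocity v = q / n_e = 0.0009601 / 0.08 = 0.01200 m/day.
Travel time t = L / v = 1060 / 0.01200 = 88323 days = 241.8 years.

242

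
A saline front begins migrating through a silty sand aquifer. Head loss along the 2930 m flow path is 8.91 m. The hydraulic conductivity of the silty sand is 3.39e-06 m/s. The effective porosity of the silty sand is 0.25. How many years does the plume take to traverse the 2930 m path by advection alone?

Convert K: 3.39e-06 m/s × 86400 = 0.2929 m/day.
Hydraulic gradient i = Δh / L = 8.91 / 2930 = 0.003041.
Darcy flux q = K · i = 0.2929 × 0.003041 = 0.0008907 m/day.
Seepage velocity v = q / n_e = 0.0008907 / 0.25 = 0.003563 m/day.
Travel time t = L / v = 2930 / 0.003563 = 8.224e+05 days = 2252 years.

2250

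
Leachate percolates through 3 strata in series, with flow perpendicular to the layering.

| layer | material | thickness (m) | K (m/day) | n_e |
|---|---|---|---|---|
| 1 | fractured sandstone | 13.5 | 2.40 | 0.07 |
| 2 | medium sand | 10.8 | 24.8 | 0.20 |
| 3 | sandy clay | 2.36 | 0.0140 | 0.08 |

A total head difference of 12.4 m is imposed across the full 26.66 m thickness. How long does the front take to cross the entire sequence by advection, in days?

With flow normal to the layers, continuity requires the same specific discharge q through every layer.
Σ(b_i/K_i) = 13.5/2.40 + 10.8/24.8 + 2.36/0.0140 = 174.6 d.
q = Δh / Σ(b_i/K_i) = 12.4 / 174.6 = 0.07101 m/day.
In each layer the seepage velocity is v_i = q/n_i, so the layer transit time is t_i = b_i·n_i / q:
  layer 1 (fractured sandstone): t_1 = 13.5 × 0.07 / 0.07101 = 13.31 d
  layer 2 (medium sand): t_2 = 10.8 × 0.20 / 0.07101 = 30.42 d
  layer 3 (sandy clay): t_3 = 2.36 × 0.08 / 0.07101 = 2.659 d
Total t = Σ t_i = 46.39 days.

46.4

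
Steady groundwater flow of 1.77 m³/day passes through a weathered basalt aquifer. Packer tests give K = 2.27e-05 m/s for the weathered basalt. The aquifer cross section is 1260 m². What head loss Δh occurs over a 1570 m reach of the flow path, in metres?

1.12

Convert K: 2.27e-05 m/s × 86400 = 1.961 m/day.
From Q = K·A·i, i = Q / (K·A) = 1.77 / (1.961 × 1260) = 0.0007162.
Head loss Δh = i · L = 0.0007162 × 1570 = 1.125 m.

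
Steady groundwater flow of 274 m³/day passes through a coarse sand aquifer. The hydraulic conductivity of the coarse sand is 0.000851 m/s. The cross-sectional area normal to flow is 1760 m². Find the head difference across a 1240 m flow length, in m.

Convert K: 0.000851 m/s × 86400 = 73.53 m/day.
From Q = K·A·i, i = Q / (K·A) = 274 / (73.53 × 1760) = 0.002117.
Head loss Δh = i · L = 0.002117 × 1240 = 2.626 m.

2.63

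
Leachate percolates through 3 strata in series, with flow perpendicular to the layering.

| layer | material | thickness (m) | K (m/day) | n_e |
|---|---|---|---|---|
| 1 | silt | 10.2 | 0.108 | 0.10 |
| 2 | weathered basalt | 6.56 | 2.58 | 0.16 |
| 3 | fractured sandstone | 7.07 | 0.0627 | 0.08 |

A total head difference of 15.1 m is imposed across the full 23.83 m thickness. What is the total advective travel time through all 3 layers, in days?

36.6

With flow normal to the layers, continuity requires the same specific discharge q through every layer.
Σ(b_i/K_i) = 10.2/0.108 + 6.56/2.58 + 7.07/0.0627 = 209.7 d.
q = Δh / Σ(b_i/K_i) = 15.1 / 209.7 = 0.07199 m/day.
In each layer the seepage velocity is v_i = q/n_i, so the layer transit time is t_i = b_i·n_i / q:
  layer 1 (silt): t_1 = 10.2 × 0.10 / 0.07199 = 14.17 d
  layer 2 (weathered basalt): t_2 = 6.56 × 0.16 / 0.07199 = 14.58 d
  layer 3 (fractured sandstone): t_3 = 7.07 × 0.08 / 0.07199 = 7.856 d
Total t = Σ t_i = 36.60 days.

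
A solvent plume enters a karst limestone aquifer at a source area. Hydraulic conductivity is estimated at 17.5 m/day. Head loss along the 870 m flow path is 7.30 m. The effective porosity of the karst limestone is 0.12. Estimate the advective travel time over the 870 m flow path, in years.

Hydraulic gradient i = Δh / L = 7.30 / 870 = 0.008391.
Darcy flux q = K · i = 17.50 × 0.008391 = 0.1468 m/day.
Seepage velocity v = q / n_e = 0.1468 / 0.12 = 1.224 m/day.
Travel time t = L / v = 870 / 1.224 = 711.0 days = 1.947 years.

1.95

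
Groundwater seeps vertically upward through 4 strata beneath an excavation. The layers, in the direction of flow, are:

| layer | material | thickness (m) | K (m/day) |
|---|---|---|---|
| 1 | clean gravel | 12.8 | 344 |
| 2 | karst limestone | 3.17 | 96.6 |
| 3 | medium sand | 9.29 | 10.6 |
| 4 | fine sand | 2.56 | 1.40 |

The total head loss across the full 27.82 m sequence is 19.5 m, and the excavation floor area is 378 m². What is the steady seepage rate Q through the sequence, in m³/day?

2660

Flow is perpendicular to layering, so the layers act in series and the equivalent K is the thickness-weighted harmonic mean.
Total thickness L = 12.8 + 3.17 + 9.29 + 2.56 = 27.82 m.
Σ(b_i/K_i) = 12.8/344 + 3.17/96.6 + 9.29/10.6 + 2.56/1.40 = 2.775 d.
K_eq = L / Σ(b_i/K_i) = 27.82 / 2.775 = 10.03 m/day.
Q = K_eq · A · (Δh/L) = 10.03 × 378 × (19.5/27.82) = 2656 m³/day.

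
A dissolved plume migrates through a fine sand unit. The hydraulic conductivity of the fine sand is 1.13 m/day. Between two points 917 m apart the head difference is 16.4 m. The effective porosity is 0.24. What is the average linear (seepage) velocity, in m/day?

0.0842

Hydraulic gradient i = Δh / L = 16.4 / 917 = 0.01788.
Darcy flux q = K · i = 1.130 × 0.01788 = 0.02021 m/day.
Seepage velocity v = q / n_e = 0.02021 / 0.24 = 0.08421 m/day.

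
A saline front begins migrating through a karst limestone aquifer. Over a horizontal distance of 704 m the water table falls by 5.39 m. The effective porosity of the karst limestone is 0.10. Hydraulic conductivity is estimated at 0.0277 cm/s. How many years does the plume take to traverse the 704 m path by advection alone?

Convert K: 0.0277 cm/s × 864 = 23.93 m/day.
Hydraulic gradient i = Δh / L = 5.39 / 704 = 0.007656.
Darcy flux q = K · i = 23.93 × 0.007656 = 0.1832 m/day.
Seepage velocity v = q / n_e = 0.1832 / 0.10 = 1.832 m/day.
Travel time t = L / v = 704 / 1.832 = 384.2 days = 1.052 years.

1.05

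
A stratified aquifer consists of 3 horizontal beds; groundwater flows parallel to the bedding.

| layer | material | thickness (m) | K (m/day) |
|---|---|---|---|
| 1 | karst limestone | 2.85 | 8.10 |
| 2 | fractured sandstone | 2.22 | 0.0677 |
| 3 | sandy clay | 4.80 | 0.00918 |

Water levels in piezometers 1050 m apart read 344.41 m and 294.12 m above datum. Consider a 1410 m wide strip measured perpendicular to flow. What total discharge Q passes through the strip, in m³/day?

1570

Flow is parallel to layering, so each bed carries its own Darcy discharge and the transmissivities add.
Σ(K_i·b_i) = 8.10×2.85 + 0.0677×2.22 + 0.00918×4.80 = 23.28 m²/day.
Hydraulic gradient i = (344.41 − 294.12) / 1050 = 50.29 / 1050 = 0.04790.
Q = Σ(K_i·b_i) · W · i = 23.28 × 1410 × 0.04790 = 1572 m³/day.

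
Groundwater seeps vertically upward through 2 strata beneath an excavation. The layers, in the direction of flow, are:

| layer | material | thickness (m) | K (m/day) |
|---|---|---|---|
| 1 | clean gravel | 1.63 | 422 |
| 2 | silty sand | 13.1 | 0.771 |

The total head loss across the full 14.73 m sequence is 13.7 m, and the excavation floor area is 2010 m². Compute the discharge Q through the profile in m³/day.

1620

Flow is perpendicular to layering, so the layers act in series and the equivalent K is the thickness-weighted harmonic mean.
Total thickness L = 1.63 + 13.1 = 14.73 m.
Σ(b_i/K_i) = 1.63/422 + 13.1/0.771 = 16.99 d.
K_eq = L / Σ(b_i/K_i) = 14.73 / 16.99 = 0.8667 m/day.
Q = K_eq · A · (Δh/L) = 0.8667 × 2010 × (13.7/14.73) = 1620 m³/day.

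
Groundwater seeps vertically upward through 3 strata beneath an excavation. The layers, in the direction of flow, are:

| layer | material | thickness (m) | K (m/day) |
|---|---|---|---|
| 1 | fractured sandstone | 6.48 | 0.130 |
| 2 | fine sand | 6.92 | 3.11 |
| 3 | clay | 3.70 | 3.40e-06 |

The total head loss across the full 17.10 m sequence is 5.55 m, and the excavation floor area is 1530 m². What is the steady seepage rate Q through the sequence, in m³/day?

0.00780

Flow is perpendicular to layering, so the layers act in series and the equivalent K is the thickness-weighted harmonic mean.
Total thickness L = 6.48 + 6.92 + 3.70 = 17.10 m.
Σ(b_i/K_i) = 6.48/0.130 + 6.92/3.11 + 3.70/3.40e-06 = 1.088e+06 d.
K_eq = L / Σ(b_i/K_i) = 17.10 / 1.088e+06 = 1.571e-05 m/day.
Q = K_eq · A · (Δh/L) = 1.571e-05 × 1530 × (5.55/17.10) = 0.007803 m³/day.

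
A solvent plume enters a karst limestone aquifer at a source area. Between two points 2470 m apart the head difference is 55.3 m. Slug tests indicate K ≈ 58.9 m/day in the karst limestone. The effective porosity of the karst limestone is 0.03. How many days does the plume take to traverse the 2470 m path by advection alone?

56.2

Hydraulic gradient i = Δh / L = 55.3 / 2470 = 0.02239.
Darcy flux q = K · i = 58.90 × 0.02239 = 1.319 m/day.
Seepage velocity v = q / n_e = 1.319 / 0.03 = 43.96 m/day.
Travel time t = L / v = 2470 / 43.96 = 56.19 days.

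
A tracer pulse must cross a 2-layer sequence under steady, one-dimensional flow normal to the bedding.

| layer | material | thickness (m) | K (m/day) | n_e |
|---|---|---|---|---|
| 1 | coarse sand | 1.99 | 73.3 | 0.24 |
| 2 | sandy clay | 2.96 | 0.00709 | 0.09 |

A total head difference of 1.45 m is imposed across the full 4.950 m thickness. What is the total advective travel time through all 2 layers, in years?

With flow normal to the layers, continuity requires the same specific discharge q through every layer.
Σ(b_i/K_i) = 1.99/73.3 + 2.96/0.00709 = 417.5 d.
q = Δh / Σ(b_i/K_i) = 1.45 / 417.5 = 0.003473 m/day.
In each layer the seepage velocity is v_i = q/n_i, so the layer transit time is t_i = b_i·n_i / q:
  layer 1 (coarse sand): t_1 = 1.99 × 0.24 / 0.003473 = 137.5 d
  layer 2 (sandy clay): t_2 = 2.96 × 0.09 / 0.003473 = 76.71 d
Total t = Σ t_i = 214.2 days = 0.5865 years.

0.587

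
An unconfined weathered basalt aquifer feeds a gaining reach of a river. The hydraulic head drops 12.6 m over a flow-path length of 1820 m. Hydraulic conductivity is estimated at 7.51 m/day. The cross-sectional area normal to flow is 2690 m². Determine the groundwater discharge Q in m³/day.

Hydraulic gradient i = Δh / L = 12.6 / 1820 = 0.006923.
Darcy's law: Q = K · A · i = 7.510 × 2690 × 0.006923 = 139.9 m³/day.

140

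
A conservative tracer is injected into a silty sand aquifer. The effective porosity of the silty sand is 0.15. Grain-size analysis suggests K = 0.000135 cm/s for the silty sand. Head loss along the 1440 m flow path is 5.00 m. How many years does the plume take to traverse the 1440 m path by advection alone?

1460

Convert K: 0.000135 cm/s × 864 = 0.1166 m/day.
Hydraulic gradient i = Δh / L = 5.00 / 1440 = 0.003472.
Darcy flux q = K · i = 0.1166 × 0.003472 = 0.0004050 m/day.
Seepage velocity v = q / n_e = 0.0004050 / 0.15 = 0.002700 m/day.
Travel time t = L / v = 1440 / 0.002700 = 5.333e+05 days = 1460 years.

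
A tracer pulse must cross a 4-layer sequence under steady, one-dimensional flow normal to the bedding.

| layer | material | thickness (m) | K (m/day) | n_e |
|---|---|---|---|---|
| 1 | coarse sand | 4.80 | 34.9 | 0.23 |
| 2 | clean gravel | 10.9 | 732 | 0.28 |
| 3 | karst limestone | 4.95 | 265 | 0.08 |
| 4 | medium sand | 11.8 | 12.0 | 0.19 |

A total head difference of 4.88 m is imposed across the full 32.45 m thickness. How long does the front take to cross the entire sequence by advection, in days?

With flow normal to the layers, continuity requires the same specific discharge q through every layer.
Σ(b_i/K_i) = 4.80/34.9 + 10.9/732 + 4.95/265 + 11.8/12.0 = 1.154 d.
q = Δh / Σ(b_i/K_i) = 4.88 / 1.154 = 4.227 m/day.
In each layer the seepage velocity is v_i = q/n_i, so the layer transit time is t_i = b_i·n_i / q:
  layer 1 (coarse sand): t_1 = 4.80 × 0.23 / 4.227 = 0.2612 d
  layer 2 (clean gravel): t_2 = 10.9 × 0.28 / 4.227 = 0.7220 d
  layer 3 (karst limestone): t_3 = 4.95 × 0.08 / 4.227 = 0.09368 d
  layer 4 (medium sand): t_4 = 11.8 × 0.19 / 4.227 = 0.5304 d
Total t = Σ t_i = 1.607 days.

1.61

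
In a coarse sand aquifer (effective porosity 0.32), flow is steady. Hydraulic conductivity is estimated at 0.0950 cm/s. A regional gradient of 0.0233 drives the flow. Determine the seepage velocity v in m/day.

5.98

Convert K: 0.0950 cm/s × 864 = 82.08 m/day.
Hydraulic gradient i = 0.0233.
Darcy flux q = K · i = 82.08 × 0.02330 = 1.912 m/day.
Seepage velocity v = q / n_e = 1.912 / 0.32 = 5.976 m/day.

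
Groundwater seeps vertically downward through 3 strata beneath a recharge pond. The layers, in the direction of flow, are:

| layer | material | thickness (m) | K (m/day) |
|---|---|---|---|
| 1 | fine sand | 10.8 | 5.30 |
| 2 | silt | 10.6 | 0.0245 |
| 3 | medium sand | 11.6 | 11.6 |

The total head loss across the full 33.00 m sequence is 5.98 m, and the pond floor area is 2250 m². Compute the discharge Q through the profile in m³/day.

Flow is perpendicular to layering, so the layers act in series and the equivalent K is the thickness-weighted harmonic mean.
Total thickness L = 10.8 + 10.6 + 11.6 = 33.00 m.
Σ(b_i/K_i) = 10.8/5.30 + 10.6/0.0245 + 11.6/11.6 = 435.7 d.
K_eq = L / Σ(b_i/K_i) = 33.00 / 435.7 = 0.07574 m/day.
Q = K_eq · A · (Δh/L) = 0.07574 × 2250 × (5.98/33.00) = 30.88 m³/day.

30.9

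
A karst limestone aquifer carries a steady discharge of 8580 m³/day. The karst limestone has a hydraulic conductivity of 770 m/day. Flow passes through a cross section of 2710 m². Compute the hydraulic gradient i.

From Q = K·A·i, i = Q / (K·A) = 8580 / (770.0 × 2710) = 0.004112.

0.00411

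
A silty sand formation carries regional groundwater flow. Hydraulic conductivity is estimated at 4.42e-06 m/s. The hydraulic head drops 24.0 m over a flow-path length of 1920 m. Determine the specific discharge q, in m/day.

0.00477

Convert K: 4.42e-06 m/s × 86400 = 0.3819 m/day.
Hydraulic gradient i = Δh / L = 24.0 / 1920 = 0.01250.
Specific discharge q = K · i = 0.3819 × 0.01250 = 0.004774 m/day.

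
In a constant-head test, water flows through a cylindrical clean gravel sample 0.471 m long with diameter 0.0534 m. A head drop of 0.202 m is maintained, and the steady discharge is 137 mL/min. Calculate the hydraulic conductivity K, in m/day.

Cross-sectional area A = π·(d/2)² = π × (0.0534/2)² = 0.002240 m².
Convert discharge: 137 mL/min = 2.283e-06 m³/s.
Darcy's law rearranged: K = Q·L / (A·Δh) = 2.283e-06 × 0.471 / (0.002240 × 0.202) = 0.002377 m/s = 205.4 m/day.

205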